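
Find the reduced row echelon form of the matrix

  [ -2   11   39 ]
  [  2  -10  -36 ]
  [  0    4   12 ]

Multiply R1 by -1/2.
  [ 1  -11/2  -39/2 ]
  [ 2    -10    -36 ]
  [ 0      4     12 ]
Subtract 2 times R1 from R2.
  [ 1  -11/2  -39/2 ]
  [ 0      1      3 ]
  [ 0      4     12 ]
Subtract 4 times R2 from R3.
  [ 1  -11/2  -39/2 ]
  [ 0      1      3 ]
  [ 0      0      0 ]
Add 11/2 times R2 to R1.
  [ 1  0  -3 ]
  [ 0  1   3 ]
  [ 0  0   0 ]

[[1, 0, -3], [0, 1, 3], [0, 0, 0]]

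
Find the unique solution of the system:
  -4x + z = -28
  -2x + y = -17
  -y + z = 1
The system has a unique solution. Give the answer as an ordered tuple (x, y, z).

(6, -5, -4)

Form the augmented matrix and row-reduce:
  [ -4   0  1  |  -28 ]
  [ -2   1  0  |  -17 ]
  [  0  -1  1  |    1 ]
Multiply ρ1 by -1/4.
  [  1   0  -1/4  |    7 ]
  [ -2   1     0  |  -17 ]
  [  0  -1     1  |    1 ]
Add 2 times ρ1 to ρ2.
  [ 1   0  -1/4  |   7 ]
  [ 0   1  -1/2  |  -3 ]
  [ 0  -1     1  |   1 ]
Add ρ2 to ρ3.
  [ 1  0  -1/4  |   7 ]
  [ 0  1  -1/2  |  -3 ]
  [ 0  0   1/2  |  -2 ]
Multiply ρ3 by 2.
  [ 1  0  -1/4  |   7 ]
  [ 0  1  -1/2  |  -3 ]
  [ 0  0     1  |  -4 ]
Add 1/2 times ρ3 to ρ2.
  [ 1  0  -1/4  |   7 ]
  [ 0  1     0  |  -5 ]
  [ 0  0     1  |  -4 ]
Add 1/4 times ρ3 to ρ1.
  [ 1  0  0  |   6 ]
  [ 0  1  0  |  -5 ]
  [ 0  0  1  |  -4 ]
Reading off the last column: x = 6, y = -5, z = -4.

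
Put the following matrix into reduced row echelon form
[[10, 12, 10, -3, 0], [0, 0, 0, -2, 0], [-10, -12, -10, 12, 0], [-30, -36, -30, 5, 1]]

[[1, 6/5, 1, 0, 0], [0, 0, 0, 1, 0], [0, 0, 0, 0, 1], [0, 0, 0, 0, 0]]

r1 ← 1/10·r1
  [   1  6/5    1  -3/10  0 ]
  [   0    0    0     -2  0 ]
  [ -10  -12  -10     12  0 ]
  [ -30  -36  -30      5  1 ]
r3 ← r3 + 10·r1
  [   1  6/5    1  -3/10  0 ]
  [   0    0    0     -2  0 ]
  [   0    0    0      9  0 ]
  [ -30  -36  -30      5  1 ]
r4 ← r4 + 30·r1
  [ 1  6/5  1  -3/10  0 ]
  [ 0    0  0     -2  0 ]
  [ 0    0  0      9  0 ]
  [ 0    0  0     -4  1 ]
r2 ← -1/2·r2
  [ 1  6/5  1  -3/10  0 ]
  [ 0    0  0      1  0 ]
  [ 0    0  0      9  0 ]
  [ 0    0  0     -4  1 ]
r3 ← r3 − 9·r2
  [ 1  6/5  1  -3/10  0 ]
  [ 0    0  0      1  0 ]
  [ 0    0  0      0  0 ]
  [ 0    0  0     -4  1 ]
r4 ← r4 + 4·r2
  [ 1  6/5  1  -3/10  0 ]
  [ 0    0  0      1  0 ]
  [ 0    0  0      0  0 ]
  [ 0    0  0      0  1 ]
r3 <-> r4
  [ 1  6/5  1  -3/10  0 ]
  [ 0    0  0      1  0 ]
  [ 0    0  0      0  1 ]
  [ 0    0  0      0  0 ]
r1 ← r1 + 3/10·r2
  [ 1  6/5  1  0  0 ]
  [ 0    0  0  1  0 ]
  [ 0    0  0  0  1 ]
  [ 0    0  0  0  0 ]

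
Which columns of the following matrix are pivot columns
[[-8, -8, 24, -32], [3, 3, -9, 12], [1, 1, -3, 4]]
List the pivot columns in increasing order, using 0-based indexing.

Multiply R1 by -1/8.
  [ 1  1  -3   4 ]
  [ 3  3  -9  12 ]
  [ 1  1  -3   4 ]
Subtract 3 times R1 from R2.
  [ 1  1  -3  4 ]
  [ 0  0   0  0 ]
  [ 1  1  -3  4 ]
Subtract R1 from R3.
  [ 1  1  -3  4 ]
  [ 0  0   0  0 ]
  [ 0  0   0  0 ]
Pivot columns are the columns containing a leading 1.

0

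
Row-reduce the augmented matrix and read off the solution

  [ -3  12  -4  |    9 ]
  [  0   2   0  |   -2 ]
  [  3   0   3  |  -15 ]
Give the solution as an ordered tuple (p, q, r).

r1 -> -1/3·r1
r3 -> r3 − 3·r1
r2 -> 1/2·r2
r3 -> r3 − 12·r2
r3 -> -1·r3
r1 -> r1 − 4/3·r3
r1 -> r1 + 4·r2
Reading off the last column: p = 1, q = -1, r = -6.

(1, -1, -6)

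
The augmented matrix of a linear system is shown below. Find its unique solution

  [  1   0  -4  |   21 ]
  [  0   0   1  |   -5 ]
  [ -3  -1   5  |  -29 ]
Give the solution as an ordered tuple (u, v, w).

Add 3 times ρ1 to ρ3.
  [ 1   0  -4  |  21 ]
  [ 0   0   1  |  -5 ]
  [ 0  -1  -7  |  34 ]
Swap ρ2 and ρ3.
  [ 1   0  -4  |  21 ]
  [ 0  -1  -7  |  34 ]
  [ 0   0   1  |  -5 ]
Multiply ρ2 by -1.
  [ 1  0  -4  |   21 ]
  [ 0  1   7  |  -34 ]
  [ 0  0   1  |   -5 ]
Subtract 7 times ρ3 from ρ2.
  [ 1  0  -4  |  21 ]
  [ 0  1   0  |   1 ]
  [ 0  0   1  |  -5 ]
Add 4 times ρ3 to ρ1.
  [ 1  0  0  |   1 ]
  [ 0  1  0  |   1 ]
  [ 0  0  1  |  -5 ]
Reading off the last column: u = 1, v = 1, w = -5.

(1, 1, -5)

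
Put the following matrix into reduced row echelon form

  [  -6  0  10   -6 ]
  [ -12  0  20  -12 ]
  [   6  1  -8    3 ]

[[1, 0, -5/3, 1], [0, 1, 2, -3], [0, 0, 0, 0]]

Multiply R1 by -1/6.
  [   1  0  -5/3    1 ]
  [ -12  0    20  -12 ]
  [   6  1    -8    3 ]
Add 12 times R1 to R2.
  [ 1  0  -5/3  1 ]
  [ 0  0     0  0 ]
  [ 6  1    -8  3 ]
Subtract 6 times R1 from R3.
  [ 1  0  -5/3   1 ]
  [ 0  0     0   0 ]
  [ 0  1     2  -3 ]
Swap R2 and R3.
  [ 1  0  -5/3   1 ]
  [ 0  1     2  -3 ]
  [ 0  0     0   0 ]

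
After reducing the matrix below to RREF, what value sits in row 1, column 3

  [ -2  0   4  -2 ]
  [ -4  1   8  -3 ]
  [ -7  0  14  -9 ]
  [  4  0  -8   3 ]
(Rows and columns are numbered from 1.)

-2

R1 := -1/2·R1
R2 := R2 + 4·R1
R3 := R3 + 7·R1
R4 := R4 − 4·R1
R3 := -1/2·R3
R4 := R4 + R3
R2 := R2 − R3
R1 := R1 − R3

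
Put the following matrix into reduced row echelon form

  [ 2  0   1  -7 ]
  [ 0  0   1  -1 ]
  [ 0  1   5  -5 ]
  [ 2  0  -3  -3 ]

[[1, 0, 0, -3], [0, 1, 0, 0], [0, 0, 1, -1], [0, 0, 0, 0]]

R1 := 1/2·R1
  [ 1  0  1/2  -7/2 ]
  [ 0  0    1    -1 ]
  [ 0  1    5    -5 ]
  [ 2  0   -3    -3 ]
R4 := R4 − 2·R1
  [ 1  0  1/2  -7/2 ]
  [ 0  0    1    -1 ]
  [ 0  1    5    -5 ]
  [ 0  0   -4     4 ]
R2 <-> R3
  [ 1  0  1/2  -7/2 ]
  [ 0  1    5    -5 ]
  [ 0  0    1    -1 ]
  [ 0  0   -4     4 ]
R4 := R4 + 4·R3
  [ 1  0  1/2  -7/2 ]
  [ 0  1    5    -5 ]
  [ 0  0    1    -1 ]
  [ 0  0    0     0 ]
R2 := R2 − 5·R3
  [ 1  0  1/2  -7/2 ]
  [ 0  1    0     0 ]
  [ 0  0    1    -1 ]
  [ 0  0    0     0 ]
R1 := R1 − 1/2·R3
  [ 1  0  0  -3 ]
  [ 0  1  0   0 ]
  [ 0  0  1  -1 ]
  [ 0  0  0   0 ]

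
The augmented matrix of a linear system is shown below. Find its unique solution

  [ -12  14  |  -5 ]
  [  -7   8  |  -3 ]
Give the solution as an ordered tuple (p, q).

(1, 1/2)

Multiply R1 by -1/12.
  [  1  -7/6  |  5/12 ]
  [ -7     8  |    -3 ]
Add 7 times R1 to R2.
  [ 1  -7/6  |   5/12 ]
  [ 0  -1/6  |  -1/12 ]
Multiply R2 by -6.
  [ 1  -7/6  |  5/12 ]
  [ 0     1  |   1/2 ]
Add 7/6 times R2 to R1.
  [ 1  0  |    1 ]
  [ 0  1  |  1/2 ]
Reading off the last column: p = 1, q = 1/2.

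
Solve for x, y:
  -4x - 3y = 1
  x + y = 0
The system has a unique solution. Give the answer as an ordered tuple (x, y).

(-1, 1)

Form the augmented matrix and row-reduce:
  [ -4  -3  |  1 ]
  [  1   1  |  0 ]
ρ1 ← -1/4·ρ1
  [ 1  3/4  |  -1/4 ]
  [ 1    1  |     0 ]
ρ2 ← ρ2 − ρ1
  [ 1  3/4  |  -1/4 ]
  [ 0  1/4  |   1/4 ]
ρ2 ← 4·ρ2
  [ 1  3/4  |  -1/4 ]
  [ 0    1  |     1 ]
ρ1 ← ρ1 − 3/4·ρ2
  [ 1  0  |  -1 ]
  [ 0  1  |   1 ]
Reading off the last column: x = -1, y = 1.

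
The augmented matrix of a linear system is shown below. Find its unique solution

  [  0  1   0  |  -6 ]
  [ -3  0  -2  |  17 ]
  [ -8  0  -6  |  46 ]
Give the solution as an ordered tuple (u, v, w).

r1 <=> r2
  [ -3  0  -2  |  17 ]
  [  0  1   0  |  -6 ]
  [ -8  0  -6  |  46 ]
r1 ← -1/3·r1
  [  1  0  2/3  |  -17/3 ]
  [  0  1    0  |     -6 ]
  [ -8  0   -6  |     46 ]
r3 ← r3 + 8·r1
  [ 1  0   2/3  |  -17/3 ]
  [ 0  1     0  |     -6 ]
  [ 0  0  -2/3  |    2/3 ]
r3 ← -3/2·r3
  [ 1  0  2/3  |  -17/3 ]
  [ 0  1    0  |     -6 ]
  [ 0  0    1  |     -1 ]
r1 ← r1 − 2/3·r3
  [ 1  0  0  |  -5 ]
  [ 0  1  0  |  -6 ]
  [ 0  0  1  |  -1 ]
Reading off the last column: u = -5, v = -6, w = -1.

(-5, -6, -1)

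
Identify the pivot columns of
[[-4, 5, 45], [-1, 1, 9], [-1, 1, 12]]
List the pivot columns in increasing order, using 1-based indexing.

1, 2, 3

ρ1 -> -1/4·ρ1
  [  1  -5/4  -45/4 ]
  [ -1     1      9 ]
  [ -1     1     12 ]
ρ2 -> ρ2 + ρ1
  [  1  -5/4  -45/4 ]
  [  0  -1/4   -9/4 ]
  [ -1     1     12 ]
ρ3 -> ρ3 + ρ1
  [ 1  -5/4  -45/4 ]
  [ 0  -1/4   -9/4 ]
  [ 0  -1/4    3/4 ]
ρ2 -> -4·ρ2
  [ 1  -5/4  -45/4 ]
  [ 0     1      9 ]
  [ 0  -1/4    3/4 ]
ρ3 -> ρ3 + 1/4·ρ2
  [ 1  -5/4  -45/4 ]
  [ 0     1      9 ]
  [ 0     0      3 ]
ρ3 -> 1/3·ρ3
  [ 1  -5/4  -45/4 ]
  [ 0     1      9 ]
  [ 0     0      1 ]
ρ2 -> ρ2 − 9·ρ3
  [ 1  -5/4  -45/4 ]
  [ 0     1      0 ]
  [ 0     0      1 ]
ρ1 -> ρ1 + 45/4·ρ3
  [ 1  -5/4  0 ]
  [ 0     1  0 ]
  [ 0     0  1 ]
ρ1 -> ρ1 + 5/4·ρ2
  [ 1  0  0 ]
  [ 0  1  0 ]
  [ 0  0  1 ]
Pivot columns are the columns containing a leading 1.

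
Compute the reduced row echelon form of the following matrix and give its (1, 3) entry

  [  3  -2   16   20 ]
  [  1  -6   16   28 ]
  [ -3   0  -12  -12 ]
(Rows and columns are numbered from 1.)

R1 := 1/3·R1
  [  1  -2/3  16/3  20/3 ]
  [  1    -6    16    28 ]
  [ -3     0   -12   -12 ]
R2 := R2 − R1
  [  1   -2/3  16/3  20/3 ]
  [  0  -16/3  32/3  64/3 ]
  [ -3      0   -12   -12 ]
R3 := R3 + 3·R1
  [ 1   -2/3  16/3  20/3 ]
  [ 0  -16/3  32/3  64/3 ]
  [ 0     -2     4     8 ]
R2 := -3/16·R2
  [ 1  -2/3  16/3  20/3 ]
  [ 0     1    -2    -4 ]
  [ 0    -2     4     8 ]
R3 := R3 + 2·R2
  [ 1  -2/3  16/3  20/3 ]
  [ 0     1    -2    -4 ]
  [ 0     0     0     0 ]
R1 := R1 + 2/3·R2
  [ 1  0   4   4 ]
  [ 0  1  -2  -4 ]
  [ 0  0   0   0 ]

4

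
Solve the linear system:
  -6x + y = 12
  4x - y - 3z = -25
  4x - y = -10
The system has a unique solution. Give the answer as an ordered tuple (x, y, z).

(-1, 6, 5)

Form the augmented matrix and row-reduce:
  [ -6   1   0  |   12 ]
  [  4  -1  -3  |  -25 ]
  [  4  -1   0  |  -10 ]
ρ1 -> -1/6·ρ1
  [ 1  -1/6   0  |   -2 ]
  [ 4    -1  -3  |  -25 ]
  [ 4    -1   0  |  -10 ]
ρ2 -> ρ2 − 4·ρ1
  [ 1  -1/6   0  |   -2 ]
  [ 0  -1/3  -3  |  -17 ]
  [ 4    -1   0  |  -10 ]
ρ3 -> ρ3 − 4·ρ1
  [ 1  -1/6   0  |   -2 ]
  [ 0  -1/3  -3  |  -17 ]
  [ 0  -1/3   0  |   -2 ]
ρ2 -> -3·ρ2
  [ 1  -1/6  0  |  -2 ]
  [ 0     1  9  |  51 ]
  [ 0  -1/3  0  |  -2 ]
ρ3 -> ρ3 + 1/3·ρ2
  [ 1  -1/6  0  |  -2 ]
  [ 0     1  9  |  51 ]
  [ 0     0  3  |  15 ]
ρ3 -> 1/3·ρ3
  [ 1  -1/6  0  |  -2 ]
  [ 0     1  9  |  51 ]
  [ 0     0  1  |   5 ]
ρ2 -> ρ2 − 9·ρ3
  [ 1  -1/6  0  |  -2 ]
  [ 0     1  0  |   6 ]
  [ 0     0  1  |   5 ]
ρ1 -> ρ1 + 1/6·ρ2
  [ 1  0  0  |  -1 ]
  [ 0  1  0  |   6 ]
  [ 0  0  1  |   5 ]
Reading off the last column: x = -1, y = 6, z = 5.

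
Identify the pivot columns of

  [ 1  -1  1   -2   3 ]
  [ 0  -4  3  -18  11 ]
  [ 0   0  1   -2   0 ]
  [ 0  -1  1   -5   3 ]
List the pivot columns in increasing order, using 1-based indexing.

Multiply ρ2 by -1/4.
  [ 1  -1     1   -2      3 ]
  [ 0   1  -3/4  9/2  -11/4 ]
  [ 0   0     1   -2      0 ]
  [ 0  -1     1   -5      3 ]
Add ρ2 to ρ4.
  [ 1  -1     1    -2      3 ]
  [ 0   1  -3/4   9/2  -11/4 ]
  [ 0   0     1    -2      0 ]
  [ 0   0   1/4  -1/2    1/4 ]
Subtract 1/4 times ρ3 from ρ4.
  [ 1  -1     1   -2      3 ]
  [ 0   1  -3/4  9/2  -11/4 ]
  [ 0   0     1   -2      0 ]
  [ 0   0     0    0    1/4 ]
Multiply ρ4 by 4.
  [ 1  -1     1   -2      3 ]
  [ 0   1  -3/4  9/2  -11/4 ]
  [ 0   0     1   -2      0 ]
  [ 0   0     0    0      1 ]
Add 11/4 times ρ4 to ρ2.
  [ 1  -1     1   -2  3 ]
  [ 0   1  -3/4  9/2  0 ]
  [ 0   0     1   -2  0 ]
  [ 0   0     0    0  1 ]
Subtract 3 times ρ4 from ρ1.
  [ 1  -1     1   -2  0 ]
  [ 0   1  -3/4  9/2  0 ]
  [ 0   0     1   -2  0 ]
  [ 0   0     0    0  1 ]
Add 3/4 times ρ3 to ρ2.
  [ 1  -1  1  -2  0 ]
  [ 0   1  0   3  0 ]
  [ 0   0  1  -2  0 ]
  [ 0   0  0   0  1 ]
Subtract ρ3 from ρ1.
  [ 1  -1  0   0  0 ]
  [ 0   1  0   3  0 ]
  [ 0   0  1  -2  0 ]
  [ 0   0  0   0  1 ]
Add ρ2 to ρ1.
  [ 1  0  0   3  0 ]
  [ 0  1  0   3  0 ]
  [ 0  0  1  -2  0 ]
  [ 0  0  0   0  1 ]
Pivot columns are the columns containing a leading 1.

1, 2, 3, 5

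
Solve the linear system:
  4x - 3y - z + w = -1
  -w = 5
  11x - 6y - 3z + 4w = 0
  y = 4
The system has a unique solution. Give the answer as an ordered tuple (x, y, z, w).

Form the augmented matrix and row-reduce:
  [  4  -3  -1   1  |  -1 ]
  [  0   0   0  -1  |   5 ]
  [ 11  -6  -3   4  |   0 ]
  [  0   1   0   0  |   4 ]
r1 -> 1/4·r1
  [  1  -3/4  -1/4  1/4  |  -1/4 ]
  [  0     0     0   -1  |     5 ]
  [ 11    -6    -3    4  |     0 ]
  [  0     1     0    0  |     4 ]
r3 -> r3 − 11·r1
  [ 1  -3/4  -1/4  1/4  |  -1/4 ]
  [ 0     0     0   -1  |     5 ]
  [ 0   9/4  -1/4  5/4  |  11/4 ]
  [ 0     1     0    0  |     4 ]
r2 <-> r3
  [ 1  -3/4  -1/4  1/4  |  -1/4 ]
  [ 0   9/4  -1/4  5/4  |  11/4 ]
  [ 0     0     0   -1  |     5 ]
  [ 0     1     0    0  |     4 ]
r2 -> 4/9·r2
  [ 1  -3/4  -1/4  1/4  |  -1/4 ]
  [ 0     1  -1/9  5/9  |  11/9 ]
  [ 0     0     0   -1  |     5 ]
  [ 0     1     0    0  |     4 ]
r4 -> r4 − r2
  [ 1  -3/4  -1/4   1/4  |  -1/4 ]
  [ 0     1  -1/9   5/9  |  11/9 ]
  [ 0     0     0    -1  |     5 ]
  [ 0     0   1/9  -5/9  |  25/9 ]
r3 <-> r4
  [ 1  -3/4  -1/4   1/4  |  -1/4 ]
  [ 0     1  -1/9   5/9  |  11/9 ]
  [ 0     0   1/9  -5/9  |  25/9 ]
  [ 0     0     0    -1  |     5 ]
r3 -> 9·r3
  [ 1  -3/4  -1/4  1/4  |  -1/4 ]
  [ 0     1  -1/9  5/9  |  11/9 ]
  [ 0     0     1   -5  |    25 ]
  [ 0     0     0   -1  |     5 ]
r4 -> -1·r4
  [ 1  -3/4  -1/4  1/4  |  -1/4 ]
  [ 0     1  -1/9  5/9  |  11/9 ]
  [ 0     0     1   -5  |    25 ]
  [ 0     0     0    1  |    -5 ]
r3 -> r3 + 5·r4
  [ 1  -3/4  -1/4  1/4  |  -1/4 ]
  [ 0     1  -1/9  5/9  |  11/9 ]
  [ 0     0     1    0  |     0 ]
  [ 0     0     0    1  |    -5 ]
r2 -> r2 − 5/9·r4
  [ 1  -3/4  -1/4  1/4  |  -1/4 ]
  [ 0     1  -1/9    0  |     4 ]
  [ 0     0     1    0  |     0 ]
  [ 0     0     0    1  |    -5 ]
r1 -> r1 − 1/4·r4
  [ 1  -3/4  -1/4  0  |   1 ]
  [ 0     1  -1/9  0  |   4 ]
  [ 0     0     1  0  |   0 ]
  [ 0     0     0  1  |  -5 ]
r2 -> r2 + 1/9·r3
  [ 1  -3/4  -1/4  0  |   1 ]
  [ 0     1     0  0  |   4 ]
  [ 0     0     1  0  |   0 ]
  [ 0     0     0  1  |  -5 ]
r1 -> r1 + 1/4·r3
  [ 1  -3/4  0  0  |   1 ]
  [ 0     1  0  0  |   4 ]
  [ 0     0  1  0  |   0 ]
  [ 0     0  0  1  |  -5 ]
r1 -> r1 + 3/4·r2
  [ 1  0  0  0  |   4 ]
  [ 0  1  0  0  |   4 ]
  [ 0  0  1  0  |   0 ]
  [ 0  0  0  1  |  -5 ]
Reading off the last column: x = 4, y = 4, z = 0, w = -5.

(4, 4, 0, -5)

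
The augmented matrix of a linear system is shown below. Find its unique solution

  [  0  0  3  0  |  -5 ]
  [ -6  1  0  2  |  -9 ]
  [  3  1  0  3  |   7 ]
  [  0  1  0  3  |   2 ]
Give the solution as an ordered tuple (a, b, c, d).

(5/3, -1, -5/3, 1)

R1 <-> R2
  [ -6  1  0  2  |  -9 ]
  [  0  0  3  0  |  -5 ]
  [  3  1  0  3  |   7 ]
  [  0  1  0  3  |   2 ]
R1 → -1/6·R1
  [ 1  -1/6  0  -1/3  |  3/2 ]
  [ 0     0  3     0  |   -5 ]
  [ 3     1  0     3  |    7 ]
  [ 0     1  0     3  |    2 ]
R3 → R3 − 3·R1
  [ 1  -1/6  0  -1/3  |  3/2 ]
  [ 0     0  3     0  |   -5 ]
  [ 0   3/2  0     4  |  5/2 ]
  [ 0     1  0     3  |    2 ]
R2 <-> R3
  [ 1  -1/6  0  -1/3  |  3/2 ]
  [ 0   3/2  0     4  |  5/2 ]
  [ 0     0  3     0  |   -5 ]
  [ 0     1  0     3  |    2 ]
R2 → 2/3·R2
  [ 1  -1/6  0  -1/3  |  3/2 ]
  [ 0     1  0   8/3  |  5/3 ]
  [ 0     0  3     0  |   -5 ]
  [ 0     1  0     3  |    2 ]
R4 → R4 − R2
  [ 1  -1/6  0  -1/3  |  3/2 ]
  [ 0     1  0   8/3  |  5/3 ]
  [ 0     0  3     0  |   -5 ]
  [ 0     0  0   1/3  |  1/3 ]
R3 → 1/3·R3
  [ 1  -1/6  0  -1/3  |   3/2 ]
  [ 0     1  0   8/3  |   5/3 ]
  [ 0     0  1     0  |  -5/3 ]
  [ 0     0  0   1/3  |   1/3 ]
R4 → 3·R4
  [ 1  -1/6  0  -1/3  |   3/2 ]
  [ 0     1  0   8/3  |   5/3 ]
  [ 0     0  1     0  |  -5/3 ]
  [ 0     0  0     1  |     1 ]
R2 → R2 − 8/3·R4
  [ 1  -1/6  0  -1/3  |   3/2 ]
  [ 0     1  0     0  |    -1 ]
  [ 0     0  1     0  |  -5/3 ]
  [ 0     0  0     1  |     1 ]
R1 → R1 + 1/3·R4
  [ 1  -1/6  0  0  |  11/6 ]
  [ 0     1  0  0  |    -1 ]
  [ 0     0  1  0  |  -5/3 ]
  [ 0     0  0  1  |     1 ]
R1 → R1 + 1/6·R2
  [ 1  0  0  0  |   5/3 ]
  [ 0  1  0  0  |    -1 ]
  [ 0  0  1  0  |  -5/3 ]
  [ 0  0  0  1  |     1 ]
Reading off the last column: a = 5/3, b = -1, c = -5/3, d = 1.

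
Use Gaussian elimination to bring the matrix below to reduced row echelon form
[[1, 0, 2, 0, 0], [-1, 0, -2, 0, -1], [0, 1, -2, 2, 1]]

[[1, 0, 2, 0, 0], [0, 1, -2, 2, 0], [0, 0, 0, 0, 1]]

R2 -> R2 + R1
  [ 1  0   2  0   0 ]
  [ 0  0   0  0  -1 ]
  [ 0  1  -2  2   1 ]
R2 <-> R3
  [ 1  0   2  0   0 ]
  [ 0  1  -2  2   1 ]
  [ 0  0   0  0  -1 ]
R3 -> -1·R3
  [ 1  0   2  0  0 ]
  [ 0  1  -2  2  1 ]
  [ 0  0   0  0  1 ]
R2 -> R2 − R3
  [ 1  0   2  0  0 ]
  [ 0  1  -2  2  0 ]
  [ 0  0   0  0  1 ]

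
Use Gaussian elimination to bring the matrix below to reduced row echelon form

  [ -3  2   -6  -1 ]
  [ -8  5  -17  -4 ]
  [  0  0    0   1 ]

[[1, 0, 4, 0], [0, 1, 3, 0], [0, 0, 0, 1]]

Multiply r1 by -1/3.
Add 8 times r1 to r2.
Multiply r2 by -3.
Subtract 4 times r3 from r2.
Subtract 1/3 times r3 from r1.
Add 2/3 times r2 to r1.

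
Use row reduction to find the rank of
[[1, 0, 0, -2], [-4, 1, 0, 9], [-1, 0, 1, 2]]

R2 ← R2 + 4·R1
  [  1  0  0  -2 ]
  [  0  1  0   1 ]
  [ -1  0  1   2 ]
R3 ← R3 + R1
  [ 1  0  0  -2 ]
  [ 0  1  0   1 ]
  [ 0  0  1   0 ]
The reduced form has 3 nonzero rows.

rank = 3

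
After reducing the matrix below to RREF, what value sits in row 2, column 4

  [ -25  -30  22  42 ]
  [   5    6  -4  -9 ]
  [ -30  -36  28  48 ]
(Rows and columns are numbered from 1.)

-3/2

R1 ← -1/25·R1
  [   1  6/5  -22/25  -42/25 ]
  [   5    6      -4      -9 ]
  [ -30  -36      28      48 ]
R2 ← R2 − 5·R1
  [   1  6/5  -22/25  -42/25 ]
  [   0    0     2/5    -3/5 ]
  [ -30  -36      28      48 ]
R3 ← R3 + 30·R1
  [ 1  6/5  -22/25  -42/25 ]
  [ 0    0     2/5    -3/5 ]
  [ 0    0     8/5   -12/5 ]
R2 ← 5/2·R2
  [ 1  6/5  -22/25  -42/25 ]
  [ 0    0       1    -3/2 ]
  [ 0    0     8/5   -12/5 ]
R3 ← R3 − 8/5·R2
  [ 1  6/5  -22/25  -42/25 ]
  [ 0    0       1    -3/2 ]
  [ 0    0       0       0 ]
R1 ← R1 + 22/25·R2
  [ 1  6/5  0    -3 ]
  [ 0    0  1  -3/2 ]
  [ 0    0  0     0 ]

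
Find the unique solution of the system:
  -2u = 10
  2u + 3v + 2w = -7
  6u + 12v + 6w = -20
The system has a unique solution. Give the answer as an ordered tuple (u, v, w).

Form the augmented matrix and row-reduce:
  [ -2   0  0  |   10 ]
  [  2   3  2  |   -7 ]
  [  6  12  6  |  -20 ]
R1 ← -1/2·R1
  [ 1   0  0  |   -5 ]
  [ 2   3  2  |   -7 ]
  [ 6  12  6  |  -20 ]
R2 ← R2 − 2·R1
  [ 1   0  0  |   -5 ]
  [ 0   3  2  |    3 ]
  [ 6  12  6  |  -20 ]
R3 ← R3 − 6·R1
  [ 1   0  0  |  -5 ]
  [ 0   3  2  |   3 ]
  [ 0  12  6  |  10 ]
R2 ← 1/3·R2
  [ 1   0    0  |  -5 ]
  [ 0   1  2/3  |   1 ]
  [ 0  12    6  |  10 ]
R3 ← R3 − 12·R2
  [ 1  0    0  |  -5 ]
  [ 0  1  2/3  |   1 ]
  [ 0  0   -2  |  -2 ]
R3 ← -1/2·R3
  [ 1  0    0  |  -5 ]
  [ 0  1  2/3  |   1 ]
  [ 0  0    1  |   1 ]
R2 ← R2 − 2/3·R3
  [ 1  0  0  |   -5 ]
  [ 0  1  0  |  1/3 ]
  [ 0  0  1  |    1 ]
Reading off the last column: u = -5, v = 1/3, w = 1.

(-5, 1/3, 1)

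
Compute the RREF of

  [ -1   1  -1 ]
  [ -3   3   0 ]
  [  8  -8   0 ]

[[1, -1, 0], [0, 0, 1], [0, 0, 0]]

ρ1 := -1·ρ1
  [  1  -1  1 ]
  [ -3   3  0 ]
  [  8  -8  0 ]
ρ2 := ρ2 + 3·ρ1
  [ 1  -1  1 ]
  [ 0   0  3 ]
  [ 8  -8  0 ]
ρ3 := ρ3 − 8·ρ1
  [ 1  -1   1 ]
  [ 0   0   3 ]
  [ 0   0  -8 ]
ρ2 := 1/3·ρ2
  [ 1  -1   1 ]
  [ 0   0   1 ]
  [ 0   0  -8 ]
ρ3 := ρ3 + 8·ρ2
  [ 1  -1  1 ]
  [ 0   0  1 ]
  [ 0   0  0 ]
ρ1 := ρ1 − ρ2
  [ 1  -1  0 ]
  [ 0   0  1 ]
  [ 0   0  0 ]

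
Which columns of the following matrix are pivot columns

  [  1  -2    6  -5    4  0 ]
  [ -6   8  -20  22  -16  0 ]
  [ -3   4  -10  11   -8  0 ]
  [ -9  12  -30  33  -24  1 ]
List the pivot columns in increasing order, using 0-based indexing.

R2 -> R2 + 6·R1
  [  1  -2    6  -5    4  0 ]
  [  0  -4   16  -8    8  0 ]
  [ -3   4  -10  11   -8  0 ]
  [ -9  12  -30  33  -24  1 ]
R3 -> R3 + 3·R1
  [  1  -2    6  -5    4  0 ]
  [  0  -4   16  -8    8  0 ]
  [  0  -2    8  -4    4  0 ]
  [ -9  12  -30  33  -24  1 ]
R4 -> R4 + 9·R1
  [ 1  -2   6   -5   4  0 ]
  [ 0  -4  16   -8   8  0 ]
  [ 0  -2   8   -4   4  0 ]
  [ 0  -6  24  -12  12  1 ]
R2 -> -1/4·R2
  [ 1  -2   6   -5   4  0 ]
  [ 0   1  -4    2  -2  0 ]
  [ 0  -2   8   -4   4  0 ]
  [ 0  -6  24  -12  12  1 ]
R3 -> R3 + 2·R2
  [ 1  -2   6   -5   4  0 ]
  [ 0   1  -4    2  -2  0 ]
  [ 0   0   0    0   0  0 ]
  [ 0  -6  24  -12  12  1 ]
R4 -> R4 + 6·R2
  [ 1  -2   6  -5   4  0 ]
  [ 0   1  -4   2  -2  0 ]
  [ 0   0   0   0   0  0 ]
  [ 0   0   0   0   0  1 ]
R3 <=> R4
  [ 1  -2   6  -5   4  0 ]
  [ 0   1  -4   2  -2  0 ]
  [ 0   0   0   0   0  1 ]
  [ 0   0   0   0   0  0 ]
R1 -> R1 + 2·R2
  [ 1  0  -2  -1   0  0 ]
  [ 0  1  -4   2  -2  0 ]
  [ 0  0   0   0   0  1 ]
  [ 0  0   0   0   0  0 ]
Pivot columns are the columns containing a leading 1.

0, 1, 5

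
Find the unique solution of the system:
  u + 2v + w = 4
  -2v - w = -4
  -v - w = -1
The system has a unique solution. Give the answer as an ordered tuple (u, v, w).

(0, 3, -2)

Form the augmented matrix and row-reduce:
  [ 1   2   1  |   4 ]
  [ 0  -2  -1  |  -4 ]
  [ 0  -1  -1  |  -1 ]
R2 -> -1/2·R2
  [ 1   2    1  |   4 ]
  [ 0   1  1/2  |   2 ]
  [ 0  -1   -1  |  -1 ]
R3 -> R3 + R2
  [ 1  2     1  |  4 ]
  [ 0  1   1/2  |  2 ]
  [ 0  0  -1/2  |  1 ]
R3 -> -2·R3
  [ 1  2    1  |   4 ]
  [ 0  1  1/2  |   2 ]
  [ 0  0    1  |  -2 ]
R2 -> R2 − 1/2·R3
  [ 1  2  1  |   4 ]
  [ 0  1  0  |   3 ]
  [ 0  0  1  |  -2 ]
R1 -> R1 − R3
  [ 1  2  0  |   6 ]
  [ 0  1  0  |   3 ]
  [ 0  0  1  |  -2 ]
R1 -> R1 − 2·R2
  [ 1  0  0  |   0 ]
  [ 0  1  0  |   3 ]
  [ 0  0  1  |  -2 ]
Reading off the last column: u = 0, v = 3, w = -2.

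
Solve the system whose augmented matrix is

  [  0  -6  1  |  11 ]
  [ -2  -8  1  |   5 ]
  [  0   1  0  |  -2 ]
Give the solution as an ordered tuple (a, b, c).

R1 <-> R2
  [ -2  -8  1  |   5 ]
  [  0  -6  1  |  11 ]
  [  0   1  0  |  -2 ]
R1 → -1/2·R1
  [ 1   4  -1/2  |  -5/2 ]
  [ 0  -6     1  |    11 ]
  [ 0   1     0  |    -2 ]
R2 → -1/6·R2
  [ 1  4  -1/2  |   -5/2 ]
  [ 0  1  -1/6  |  -11/6 ]
  [ 0  1     0  |     -2 ]
R3 → R3 − R2
  [ 1  4  -1/2  |   -5/2 ]
  [ 0  1  -1/6  |  -11/6 ]
  [ 0  0   1/6  |   -1/6 ]
R3 → 6·R3
  [ 1  4  -1/2  |   -5/2 ]
  [ 0  1  -1/6  |  -11/6 ]
  [ 0  0     1  |     -1 ]
R2 → R2 + 1/6·R3
  [ 1  4  -1/2  |  -5/2 ]
  [ 0  1     0  |    -2 ]
  [ 0  0     1  |    -1 ]
R1 → R1 + 1/2·R3
  [ 1  4  0  |  -3 ]
  [ 0  1  0  |  -2 ]
  [ 0  0  1  |  -1 ]
R1 → R1 − 4·R2
  [ 1  0  0  |   5 ]
  [ 0  1  0  |  -2 ]
  [ 0  0  1  |  -1 ]
Reading off the last column: a = 5, b = -2, c = -1.

(5, -2, -1)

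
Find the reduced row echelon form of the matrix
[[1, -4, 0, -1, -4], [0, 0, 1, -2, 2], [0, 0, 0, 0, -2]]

[[1, -4, 0, -1, 0], [0, 0, 1, -2, 0], [0, 0, 0, 0, 1]]

ρ3 ← -1/2·ρ3
  [ 1  -4  0  -1  -4 ]
  [ 0   0  1  -2   2 ]
  [ 0   0  0   0   1 ]
ρ2 ← ρ2 − 2·ρ3
  [ 1  -4  0  -1  -4 ]
  [ 0   0  1  -2   0 ]
  [ 0   0  0   0   1 ]
ρ1 ← ρ1 + 4·ρ3
  [ 1  -4  0  -1  0 ]
  [ 0   0  1  -2  0 ]
  [ 0   0  0   0  1 ]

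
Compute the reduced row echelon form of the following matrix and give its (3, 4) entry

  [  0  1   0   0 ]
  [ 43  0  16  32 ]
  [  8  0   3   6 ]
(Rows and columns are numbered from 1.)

R1 ↔ R2
  [ 43  0  16  32 ]
  [  0  1   0   0 ]
  [  8  0   3   6 ]
R1 := 1/43·R1
  [ 1  0  16/43  32/43 ]
  [ 0  1      0      0 ]
  [ 8  0      3      6 ]
R3 := R3 − 8·R1
  [ 1  0  16/43  32/43 ]
  [ 0  1      0      0 ]
  [ 0  0   1/43   2/43 ]
R3 := 43·R3
  [ 1  0  16/43  32/43 ]
  [ 0  1      0      0 ]
  [ 0  0      1      2 ]
R1 := R1 − 16/43·R3
  [ 1  0  0  0 ]
  [ 0  1  0  0 ]
  [ 0  0  1  2 ]

2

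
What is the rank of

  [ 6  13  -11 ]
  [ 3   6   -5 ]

R1 := 1/6·R1
  [ 1  13/6  -11/6 ]
  [ 3     6     -5 ]
R2 := R2 − 3·R1
  [ 1  13/6  -11/6 ]
  [ 0  -1/2    1/2 ]
R2 := -2·R2
  [ 1  13/6  -11/6 ]
  [ 0     1     -1 ]
R1 := R1 − 13/6·R2
  [ 1  0  1/3 ]
  [ 0  1   -1 ]
The reduced form has 2 nonzero rows.

rank = 2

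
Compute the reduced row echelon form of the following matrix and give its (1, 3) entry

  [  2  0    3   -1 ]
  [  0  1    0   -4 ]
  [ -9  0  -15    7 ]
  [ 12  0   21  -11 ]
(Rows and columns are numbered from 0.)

-4

r1 -> 1/2·r1
  [  1  0  3/2  -1/2 ]
  [  0  1    0    -4 ]
  [ -9  0  -15     7 ]
  [ 12  0   21   -11 ]
r3 -> r3 + 9·r1
  [  1  0   3/2  -1/2 ]
  [  0  1     0    -4 ]
  [  0  0  -3/2   5/2 ]
  [ 12  0    21   -11 ]
r4 -> r4 − 12·r1
  [ 1  0   3/2  -1/2 ]
  [ 0  1     0    -4 ]
  [ 0  0  -3/2   5/2 ]
  [ 0  0     3    -5 ]
r3 -> -2/3·r3
  [ 1  0  3/2  -1/2 ]
  [ 0  1    0    -4 ]
  [ 0  0    1  -5/3 ]
  [ 0  0    3    -5 ]
r4 -> r4 − 3·r3
  [ 1  0  3/2  -1/2 ]
  [ 0  1    0    -4 ]
  [ 0  0    1  -5/3 ]
  [ 0  0    0     0 ]
r1 -> r1 − 3/2·r3
  [ 1  0  0     2 ]
  [ 0  1  0    -4 ]
  [ 0  0  1  -5/3 ]
  [ 0  0  0     0 ]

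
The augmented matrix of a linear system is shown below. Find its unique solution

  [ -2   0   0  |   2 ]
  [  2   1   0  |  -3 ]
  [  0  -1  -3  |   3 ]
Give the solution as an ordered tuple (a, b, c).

R1 → -1/2·R1
  [ 1   0   0  |  -1 ]
  [ 2   1   0  |  -3 ]
  [ 0  -1  -3  |   3 ]
R2 → R2 − 2·R1
  [ 1   0   0  |  -1 ]
  [ 0   1   0  |  -1 ]
  [ 0  -1  -3  |   3 ]
R3 → R3 + R2
  [ 1  0   0  |  -1 ]
  [ 0  1   0  |  -1 ]
  [ 0  0  -3  |   2 ]
R3 → -1/3·R3
  [ 1  0  0  |    -1 ]
  [ 0  1  0  |    -1 ]
  [ 0  0  1  |  -2/3 ]
Reading off the last column: a = -1, b = -1, c = -2/3.

(-1, -1, -2/3)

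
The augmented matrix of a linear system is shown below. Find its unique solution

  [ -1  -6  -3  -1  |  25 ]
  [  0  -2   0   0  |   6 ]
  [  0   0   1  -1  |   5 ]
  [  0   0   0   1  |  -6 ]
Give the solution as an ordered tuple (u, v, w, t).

(2, -3, -1, -6)

ρ1 -> -1·ρ1
ρ2 -> -1/2·ρ2
ρ3 -> ρ3 + ρ4
ρ1 -> ρ1 − ρ4
ρ1 -> ρ1 − 3·ρ3
ρ1 -> ρ1 − 6·ρ2
Reading off the last column: u = 2, v = -3, w = -1, t = -6.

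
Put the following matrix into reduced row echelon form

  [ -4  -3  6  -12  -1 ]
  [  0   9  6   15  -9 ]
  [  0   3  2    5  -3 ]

[[1, 0, -2, 7/4, 1], [0, 1, 2/3, 5/3, -1], [0, 0, 0, 0, 0]]

ρ1 ← -1/4·ρ1
ρ2 ← 1/9·ρ2
ρ3 ← ρ3 − 3·ρ2
ρ1 ← ρ1 − 3/4·ρ2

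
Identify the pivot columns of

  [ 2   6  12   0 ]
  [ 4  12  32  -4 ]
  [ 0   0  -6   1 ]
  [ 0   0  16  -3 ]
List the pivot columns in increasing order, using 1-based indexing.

R1 → 1/2·R1
  [ 1   3   6   0 ]
  [ 4  12  32  -4 ]
  [ 0   0  -6   1 ]
  [ 0   0  16  -3 ]
R2 → R2 − 4·R1
  [ 1  3   6   0 ]
  [ 0  0   8  -4 ]
  [ 0  0  -6   1 ]
  [ 0  0  16  -3 ]
R2 → 1/8·R2
  [ 1  3   6     0 ]
  [ 0  0   1  -1/2 ]
  [ 0  0  -6     1 ]
  [ 0  0  16    -3 ]
R3 → R3 + 6·R2
  [ 1  3   6     0 ]
  [ 0  0   1  -1/2 ]
  [ 0  0   0    -2 ]
  [ 0  0  16    -3 ]
R4 → R4 − 16·R2
  [ 1  3  6     0 ]
  [ 0  0  1  -1/2 ]
  [ 0  0  0    -2 ]
  [ 0  0  0     5 ]
R3 → -1/2·R3
  [ 1  3  6     0 ]
  [ 0  0  1  -1/2 ]
  [ 0  0  0     1 ]
  [ 0  0  0     5 ]
R4 → R4 − 5·R3
  [ 1  3  6     0 ]
  [ 0  0  1  -1/2 ]
  [ 0  0  0     1 ]
  [ 0  0  0     0 ]
R2 → R2 + 1/2·R3
  [ 1  3  6  0 ]
  [ 0  0  1  0 ]
  [ 0  0  0  1 ]
  [ 0  0  0  0 ]
R1 → R1 − 6·R2
  [ 1  3  0  0 ]
  [ 0  0  1  0 ]
  [ 0  0  0  1 ]
  [ 0  0  0  0 ]
Pivot columns are the columns containing a leading 1.

1, 3, 4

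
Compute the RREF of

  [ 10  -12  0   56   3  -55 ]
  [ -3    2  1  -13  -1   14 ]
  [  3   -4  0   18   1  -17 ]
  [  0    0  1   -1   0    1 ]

[[1, 0, 0, 2, 0, -4], [0, 1, 0, -3, 0, 2], [0, 0, 1, -1, 0, 1], [0, 0, 0, 0, 1, 3]]

R1 -> 1/10·R1
  [  1  -6/5  0  28/5  3/10  -11/2 ]
  [ -3     2  1   -13    -1     14 ]
  [  3    -4  0    18     1    -17 ]
  [  0     0  1    -1     0      1 ]
R2 -> R2 + 3·R1
  [ 1  -6/5  0  28/5   3/10  -11/2 ]
  [ 0  -8/5  1  19/5  -1/10   -5/2 ]
  [ 3    -4  0    18      1    -17 ]
  [ 0     0  1    -1      0      1 ]
R3 -> R3 − 3·R1
  [ 1  -6/5  0  28/5   3/10  -11/2 ]
  [ 0  -8/5  1  19/5  -1/10   -5/2 ]
  [ 0  -2/5  0   6/5   1/10   -1/2 ]
  [ 0     0  1    -1      0      1 ]
R2 -> -5/8·R2
  [ 1  -6/5     0   28/5  3/10  -11/2 ]
  [ 0     1  -5/8  -19/8  1/16  25/16 ]
  [ 0  -2/5     0    6/5  1/10   -1/2 ]
  [ 0     0     1     -1     0      1 ]
R3 -> R3 + 2/5·R2
  [ 1  -6/5     0   28/5  3/10  -11/2 ]
  [ 0     1  -5/8  -19/8  1/16  25/16 ]
  [ 0     0  -1/4    1/4   1/8    1/8 ]
  [ 0     0     1     -1     0      1 ]
R3 -> -4·R3
  [ 1  -6/5     0   28/5  3/10  -11/2 ]
  [ 0     1  -5/8  -19/8  1/16  25/16 ]
  [ 0     0     1     -1  -1/2   -1/2 ]
  [ 0     0     1     -1     0      1 ]
R4 -> R4 − R3
  [ 1  -6/5     0   28/5  3/10  -11/2 ]
  [ 0     1  -5/8  -19/8  1/16  25/16 ]
  [ 0     0     1     -1  -1/2   -1/2 ]
  [ 0     0     0      0   1/2    3/2 ]
R4 -> 2·R4
  [ 1  -6/5     0   28/5  3/10  -11/2 ]
  [ 0     1  -5/8  -19/8  1/16  25/16 ]
  [ 0     0     1     -1  -1/2   -1/2 ]
  [ 0     0     0      0     1      3 ]
R3 -> R3 + 1/2·R4
  [ 1  -6/5     0   28/5  3/10  -11/2 ]
  [ 0     1  -5/8  -19/8  1/16  25/16 ]
  [ 0     0     1     -1     0      1 ]
  [ 0     0     0      0     1      3 ]
R2 -> R2 − 1/16·R4
  [ 1  -6/5     0   28/5  3/10  -11/2 ]
  [ 0     1  -5/8  -19/8     0   11/8 ]
  [ 0     0     1     -1     0      1 ]
  [ 0     0     0      0     1      3 ]
R1 -> R1 − 3/10·R4
  [ 1  -6/5     0   28/5  0  -32/5 ]
  [ 0     1  -5/8  -19/8  0   11/8 ]
  [ 0     0     1     -1  0      1 ]
  [ 0     0     0      0  1      3 ]
R2 -> R2 + 5/8·R3
  [ 1  -6/5  0  28/5  0  -32/5 ]
  [ 0     1  0    -3  0      2 ]
  [ 0     0  1    -1  0      1 ]
  [ 0     0  0     0  1      3 ]
R1 -> R1 + 6/5·R2
  [ 1  0  0   2  0  -4 ]
  [ 0  1  0  -3  0   2 ]
  [ 0  0  1  -1  0   1 ]
  [ 0  0  0   0  1   3 ]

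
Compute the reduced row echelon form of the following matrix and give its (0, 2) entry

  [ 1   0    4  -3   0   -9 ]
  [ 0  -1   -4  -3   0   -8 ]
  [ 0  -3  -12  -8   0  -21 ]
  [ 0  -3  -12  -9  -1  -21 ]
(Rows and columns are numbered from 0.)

4

Multiply r2 by -1.
  [ 1   0    4  -3   0   -9 ]
  [ 0   1    4   3   0    8 ]
  [ 0  -3  -12  -8   0  -21 ]
  [ 0  -3  -12  -9  -1  -21 ]
Add 3 times r2 to r3.
  [ 1   0    4  -3   0   -9 ]
  [ 0   1    4   3   0    8 ]
  [ 0   0    0   1   0    3 ]
  [ 0  -3  -12  -9  -1  -21 ]
Add 3 times r2 to r4.
  [ 1  0  4  -3   0  -9 ]
  [ 0  1  4   3   0   8 ]
  [ 0  0  0   1   0   3 ]
  [ 0  0  0   0  -1   3 ]
Multiply r4 by -1.
  [ 1  0  4  -3  0  -9 ]
  [ 0  1  4   3  0   8 ]
  [ 0  0  0   1  0   3 ]
  [ 0  0  0   0  1  -3 ]
Subtract 3 times r3 from r2.
  [ 1  0  4  -3  0  -9 ]
  [ 0  1  4   0  0  -1 ]
  [ 0  0  0   1  0   3 ]
  [ 0  0  0   0  1  -3 ]
Add 3 times r3 to r1.
  [ 1  0  4  0  0   0 ]
  [ 0  1  4  0  0  -1 ]
  [ 0  0  0  1  0   3 ]
  [ 0  0  0  0  1  -3 ]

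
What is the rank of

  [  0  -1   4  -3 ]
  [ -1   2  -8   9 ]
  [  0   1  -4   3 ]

rank = 2

r1 <=> r2
  [ -1   2  -8   9 ]
  [  0  -1   4  -3 ]
  [  0   1  -4   3 ]
r1 ← -1·r1
  [ 1  -2   8  -9 ]
  [ 0  -1   4  -3 ]
  [ 0   1  -4   3 ]
r2 ← -1·r2
  [ 1  -2   8  -9 ]
  [ 0   1  -4   3 ]
  [ 0   1  -4   3 ]
r3 ← r3 − r2
  [ 1  -2   8  -9 ]
  [ 0   1  -4   3 ]
  [ 0   0   0   0 ]
r1 ← r1 + 2·r2
  [ 1  0   0  -3 ]
  [ 0  1  -4   3 ]
  [ 0  0   0   0 ]
The reduced form has 2 nonzero rows.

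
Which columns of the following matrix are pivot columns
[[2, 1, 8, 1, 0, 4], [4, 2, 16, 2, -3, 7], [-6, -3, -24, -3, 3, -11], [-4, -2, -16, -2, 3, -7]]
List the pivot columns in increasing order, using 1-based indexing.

1, 5

R1 := 1/2·R1
R2 := R2 − 4·R1
R3 := R3 + 6·R1
R4 := R4 + 4·R1
R2 := -1/3·R2
R3 := R3 − 3·R2
R4 := R4 − 3·R2
Pivot columns are the columns containing a leading 1.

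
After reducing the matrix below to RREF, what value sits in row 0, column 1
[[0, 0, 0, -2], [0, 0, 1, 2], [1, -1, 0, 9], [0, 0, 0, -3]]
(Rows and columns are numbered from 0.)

ρ1 <-> ρ3
  [ 1  -1  0   9 ]
  [ 0   0  1   2 ]
  [ 0   0  0  -2 ]
  [ 0   0  0  -3 ]
ρ3 ← -1/2·ρ3
  [ 1  -1  0   9 ]
  [ 0   0  1   2 ]
  [ 0   0  0   1 ]
  [ 0   0  0  -3 ]
ρ4 ← ρ4 + 3·ρ3
  [ 1  -1  0  9 ]
  [ 0   0  1  2 ]
  [ 0   0  0  1 ]
  [ 0   0  0  0 ]
ρ2 ← ρ2 − 2·ρ3
  [ 1  -1  0  9 ]
  [ 0   0  1  0 ]
  [ 0   0  0  1 ]
  [ 0   0  0  0 ]
ρ1 ← ρ1 − 9·ρ3
  [ 1  -1  0  0 ]
  [ 0   0  1  0 ]
  [ 0   0  0  1 ]
  [ 0   0  0  0 ]

-1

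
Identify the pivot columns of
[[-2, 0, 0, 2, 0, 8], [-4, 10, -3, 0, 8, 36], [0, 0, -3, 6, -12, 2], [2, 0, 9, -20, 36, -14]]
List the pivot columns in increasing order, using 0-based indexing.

R1 ← -1/2·R1
  [  1   0   0   -1    0   -4 ]
  [ -4  10  -3    0    8   36 ]
  [  0   0  -3    6  -12    2 ]
  [  2   0   9  -20   36  -14 ]
R2 ← R2 + 4·R1
  [ 1   0   0   -1    0   -4 ]
  [ 0  10  -3   -4    8   20 ]
  [ 0   0  -3    6  -12    2 ]
  [ 2   0   9  -20   36  -14 ]
R4 ← R4 − 2·R1
  [ 1   0   0   -1    0  -4 ]
  [ 0  10  -3   -4    8  20 ]
  [ 0   0  -3    6  -12   2 ]
  [ 0   0   9  -18   36  -6 ]
R2 ← 1/10·R2
  [ 1  0      0    -1    0  -4 ]
  [ 0  1  -3/10  -2/5  4/5   2 ]
  [ 0  0     -3     6  -12   2 ]
  [ 0  0      9   -18   36  -6 ]
R3 ← -1/3·R3
  [ 1  0      0    -1    0    -4 ]
  [ 0  1  -3/10  -2/5  4/5     2 ]
  [ 0  0      1    -2    4  -2/3 ]
  [ 0  0      9   -18   36    -6 ]
R4 ← R4 − 9·R3
  [ 1  0      0    -1    0    -4 ]
  [ 0  1  -3/10  -2/5  4/5     2 ]
  [ 0  0      1    -2    4  -2/3 ]
  [ 0  0      0     0    0     0 ]
R2 ← R2 + 3/10·R3
  [ 1  0  0  -1  0    -4 ]
  [ 0  1  0  -1  2   9/5 ]
  [ 0  0  1  -2  4  -2/3 ]
  [ 0  0  0   0  0     0 ]
Pivot columns are the columns containing a leading 1.

0, 1, 2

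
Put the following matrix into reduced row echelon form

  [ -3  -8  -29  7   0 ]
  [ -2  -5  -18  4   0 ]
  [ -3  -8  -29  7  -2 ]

[[1, 0, -1, 3, 0], [0, 1, 4, -2, 0], [0, 0, 0, 0, 1]]

Multiply r1 by -1/3.
  [  1  8/3  29/3  -7/3   0 ]
  [ -2   -5   -18     4   0 ]
  [ -3   -8   -29     7  -2 ]
Add 2 times r1 to r2.
  [  1  8/3  29/3  -7/3   0 ]
  [  0  1/3   4/3  -2/3   0 ]
  [ -3   -8   -29     7  -2 ]
Add 3 times r1 to r3.
  [ 1  8/3  29/3  -7/3   0 ]
  [ 0  1/3   4/3  -2/3   0 ]
  [ 0    0     0     0  -2 ]
Multiply r2 by 3.
  [ 1  8/3  29/3  -7/3   0 ]
  [ 0    1     4    -2   0 ]
  [ 0    0     0     0  -2 ]
Multiply r3 by -1/2.
  [ 1  8/3  29/3  -7/3  0 ]
  [ 0    1     4    -2  0 ]
  [ 0    0     0     0  1 ]
Subtract 8/3 times r2 from r1.
  [ 1  0  -1   3  0 ]
  [ 0  1   4  -2  0 ]
  [ 0  0   0   0  1 ]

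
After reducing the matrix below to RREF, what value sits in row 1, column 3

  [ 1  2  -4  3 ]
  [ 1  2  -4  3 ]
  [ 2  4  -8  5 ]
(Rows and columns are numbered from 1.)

-4

R2 -> R2 − R1
  [ 1  2  -4  3 ]
  [ 0  0   0  0 ]
  [ 2  4  -8  5 ]
R3 -> R3 − 2·R1
  [ 1  2  -4   3 ]
  [ 0  0   0   0 ]
  [ 0  0   0  -1 ]
R2 ↔ R3
  [ 1  2  -4   3 ]
  [ 0  0   0  -1 ]
  [ 0  0   0   0 ]
R2 -> -1·R2
  [ 1  2  -4  3 ]
  [ 0  0   0  1 ]
  [ 0  0   0  0 ]
R1 -> R1 − 3·R2
  [ 1  2  -4  0 ]
  [ 0  0   0  1 ]
  [ 0  0   0  0 ]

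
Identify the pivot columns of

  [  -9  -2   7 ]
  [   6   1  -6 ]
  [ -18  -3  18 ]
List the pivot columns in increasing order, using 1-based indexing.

ρ1 ← -1/9·ρ1
ρ2 ← ρ2 − 6·ρ1
ρ3 ← ρ3 + 18·ρ1
ρ2 ← -3·ρ2
ρ3 ← ρ3 − ρ2
ρ1 ← ρ1 − 2/9·ρ2
Pivot columns are the columns containing a leading 1.

1, 2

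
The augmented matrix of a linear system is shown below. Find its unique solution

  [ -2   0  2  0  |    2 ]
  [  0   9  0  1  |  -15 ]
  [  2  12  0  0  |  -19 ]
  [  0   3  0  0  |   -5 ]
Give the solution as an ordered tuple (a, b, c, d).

(1/2, -5/3, 3/2, 0)

R1 := -1/2·R1
  [ 1   0  -1  0  |   -1 ]
  [ 0   9   0  1  |  -15 ]
  [ 2  12   0  0  |  -19 ]
  [ 0   3   0  0  |   -5 ]
R3 := R3 − 2·R1
  [ 1   0  -1  0  |   -1 ]
  [ 0   9   0  1  |  -15 ]
  [ 0  12   2  0  |  -17 ]
  [ 0   3   0  0  |   -5 ]
R2 := 1/9·R2
  [ 1   0  -1    0  |    -1 ]
  [ 0   1   0  1/9  |  -5/3 ]
  [ 0  12   2    0  |   -17 ]
  [ 0   3   0    0  |    -5 ]
R3 := R3 − 12·R2
  [ 1  0  -1     0  |    -1 ]
  [ 0  1   0   1/9  |  -5/3 ]
  [ 0  0   2  -4/3  |     3 ]
  [ 0  3   0     0  |    -5 ]
R4 := R4 − 3·R2
  [ 1  0  -1     0  |    -1 ]
  [ 0  1   0   1/9  |  -5/3 ]
  [ 0  0   2  -4/3  |     3 ]
  [ 0  0   0  -1/3  |     0 ]
R3 := 1/2·R3
  [ 1  0  -1     0  |    -1 ]
  [ 0  1   0   1/9  |  -5/3 ]
  [ 0  0   1  -2/3  |   3/2 ]
  [ 0  0   0  -1/3  |     0 ]
R4 := -3·R4
  [ 1  0  -1     0  |    -1 ]
  [ 0  1   0   1/9  |  -5/3 ]
  [ 0  0   1  -2/3  |   3/2 ]
  [ 0  0   0     1  |     0 ]
R3 := R3 + 2/3·R4
  [ 1  0  -1    0  |    -1 ]
  [ 0  1   0  1/9  |  -5/3 ]
  [ 0  0   1    0  |   3/2 ]
  [ 0  0   0    1  |     0 ]
R2 := R2 − 1/9·R4
  [ 1  0  -1  0  |    -1 ]
  [ 0  1   0  0  |  -5/3 ]
  [ 0  0   1  0  |   3/2 ]
  [ 0  0   0  1  |     0 ]
R1 := R1 + R3
  [ 1  0  0  0  |   1/2 ]
  [ 0  1  0  0  |  -5/3 ]
  [ 0  0  1  0  |   3/2 ]
  [ 0  0  0  1  |     0 ]
Reading off the last column: a = 1/2, b = -5/3, c = 3/2, d = 0.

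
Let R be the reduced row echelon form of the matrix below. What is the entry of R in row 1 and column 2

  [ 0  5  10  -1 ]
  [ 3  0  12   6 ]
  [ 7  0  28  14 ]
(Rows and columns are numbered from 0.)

r1 ↔ r2
  [ 3  0  12   6 ]
  [ 0  5  10  -1 ]
  [ 7  0  28  14 ]
r1 ← 1/3·r1
  [ 1  0   4   2 ]
  [ 0  5  10  -1 ]
  [ 7  0  28  14 ]
r3 ← r3 − 7·r1
  [ 1  0   4   2 ]
  [ 0  5  10  -1 ]
  [ 0  0   0   0 ]
r2 ← 1/5·r2
  [ 1  0  4     2 ]
  [ 0  1  2  -1/5 ]
  [ 0  0  0     0 ]

2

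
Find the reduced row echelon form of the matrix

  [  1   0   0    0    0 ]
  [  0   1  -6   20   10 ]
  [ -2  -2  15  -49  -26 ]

[[1, 0, 0, 0, 0], [0, 1, 0, 2, -2], [0, 0, 1, -3, -2]]

R3 := R3 + 2·R1
  [ 1   0   0    0    0 ]
  [ 0   1  -6   20   10 ]
  [ 0  -2  15  -49  -26 ]
R3 := R3 + 2·R2
  [ 1  0   0   0   0 ]
  [ 0  1  -6  20  10 ]
  [ 0  0   3  -9  -6 ]
R3 := 1/3·R3
  [ 1  0   0   0   0 ]
  [ 0  1  -6  20  10 ]
  [ 0  0   1  -3  -2 ]
R2 := R2 + 6·R3
  [ 1  0  0   0   0 ]
  [ 0  1  0   2  -2 ]
  [ 0  0  1  -3  -2 ]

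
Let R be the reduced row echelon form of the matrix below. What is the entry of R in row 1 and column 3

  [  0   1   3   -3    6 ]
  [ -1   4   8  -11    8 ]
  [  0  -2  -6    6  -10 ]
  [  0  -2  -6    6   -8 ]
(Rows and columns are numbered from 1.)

4

ρ1 <-> ρ2
  [ -1   4   8  -11    8 ]
  [  0   1   3   -3    6 ]
  [  0  -2  -6    6  -10 ]
  [  0  -2  -6    6   -8 ]
ρ1 -> -1·ρ1
  [ 1  -4  -8  11   -8 ]
  [ 0   1   3  -3    6 ]
  [ 0  -2  -6   6  -10 ]
  [ 0  -2  -6   6   -8 ]
ρ3 -> ρ3 + 2·ρ2
  [ 1  -4  -8  11  -8 ]
  [ 0   1   3  -3   6 ]
  [ 0   0   0   0   2 ]
  [ 0  -2  -6   6  -8 ]
ρ4 -> ρ4 + 2·ρ2
  [ 1  -4  -8  11  -8 ]
  [ 0   1   3  -3   6 ]
  [ 0   0   0   0   2 ]
  [ 0   0   0   0   4 ]
ρ3 -> 1/2·ρ3
  [ 1  -4  -8  11  -8 ]
  [ 0   1   3  -3   6 ]
  [ 0   0   0   0   1 ]
  [ 0   0   0   0   4 ]
ρ4 -> ρ4 − 4·ρ3
  [ 1  -4  -8  11  -8 ]
  [ 0   1   3  -3   6 ]
  [ 0   0   0   0   1 ]
  [ 0   0   0   0   0 ]
ρ2 -> ρ2 − 6·ρ3
  [ 1  -4  -8  11  -8 ]
  [ 0   1   3  -3   0 ]
  [ 0   0   0   0   1 ]
  [ 0   0   0   0   0 ]
ρ1 -> ρ1 + 8·ρ3
  [ 1  -4  -8  11  0 ]
  [ 0   1   3  -3  0 ]
  [ 0   0   0   0  1 ]
  [ 0   0   0   0  0 ]
ρ1 -> ρ1 + 4·ρ2
  [ 1  0  4  -1  0 ]
  [ 0  1  3  -3  0 ]
  [ 0  0  0   0  1 ]
  [ 0  0  0   0  0 ]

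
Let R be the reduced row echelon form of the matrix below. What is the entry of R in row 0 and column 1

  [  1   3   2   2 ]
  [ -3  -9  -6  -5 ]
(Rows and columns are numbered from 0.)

3

ρ2 := ρ2 + 3·ρ1
  [ 1  3  2  2 ]
  [ 0  0  0  1 ]
ρ1 := ρ1 − 2·ρ2
  [ 1  3  2  0 ]
  [ 0  0  0  1 ]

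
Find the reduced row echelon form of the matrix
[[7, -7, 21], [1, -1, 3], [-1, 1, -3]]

R1 ← 1/7·R1
  [  1  -1   3 ]
  [  1  -1   3 ]
  [ -1   1  -3 ]
R2 ← R2 − R1
  [  1  -1   3 ]
  [  0   0   0 ]
  [ -1   1  -3 ]
R3 ← R3 + R1
  [ 1  -1  3 ]
  [ 0   0  0 ]
  [ 0   0  0 ]

[[1, -1, 3], [0, 0, 0], [0, 0, 0]]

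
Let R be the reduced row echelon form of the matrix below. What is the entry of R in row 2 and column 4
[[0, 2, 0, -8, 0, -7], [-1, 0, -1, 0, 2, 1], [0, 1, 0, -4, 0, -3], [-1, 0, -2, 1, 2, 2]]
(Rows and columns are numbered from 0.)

0

r1 <-> r2
r1 → -1·r1
r4 → r4 + r1
r2 → 1/2·r2
r3 → r3 − r2
r3 <-> r4
r3 → -1·r3
r4 → 2·r4
r3 → r3 + r4
r2 → r2 + 7/2·r4
r1 → r1 + r4
r1 → r1 − r3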